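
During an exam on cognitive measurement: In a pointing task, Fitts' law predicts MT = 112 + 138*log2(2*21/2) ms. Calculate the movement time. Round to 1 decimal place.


MT = 112 + 138 * log2(2*21/2)
2D/W = 21.0
log2(21.0) = 4.3923
MT = 112 + 138 * 4.3923
= 718.1 ms


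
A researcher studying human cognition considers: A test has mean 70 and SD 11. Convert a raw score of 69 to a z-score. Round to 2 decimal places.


z = (X - mu) / sigma
= (69 - 70) / 11
= -1 / 11
= -0.09


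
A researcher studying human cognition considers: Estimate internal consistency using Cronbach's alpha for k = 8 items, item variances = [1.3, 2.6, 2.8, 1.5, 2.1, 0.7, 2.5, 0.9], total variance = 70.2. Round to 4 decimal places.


alpha = (k/(k-1)) * (1 - sum(s_i^2)/s_total^2)
sum(item variances) = 14.4
k/(k-1) = 8/7 = 1.142857
1 - 14.4/70.2 = 1 - 0.205128 = 0.794872
alpha = 1.142857 * 0.794872
= 0.9084


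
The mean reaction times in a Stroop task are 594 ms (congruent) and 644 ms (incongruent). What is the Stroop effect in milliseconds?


Stroop effect = RT(incongruent) - RT(congruent)
= 644 - 594
= 50 ms


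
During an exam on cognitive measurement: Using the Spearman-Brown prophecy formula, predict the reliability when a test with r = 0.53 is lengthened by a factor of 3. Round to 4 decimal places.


r_new = n*r / (1 + (n-1)*r)
Numerator = 3 * 0.53 = 1.59
Denominator = 1 + 2 * 0.53 = 2.06
r_new = 1.59 / 2.06
= 0.7718


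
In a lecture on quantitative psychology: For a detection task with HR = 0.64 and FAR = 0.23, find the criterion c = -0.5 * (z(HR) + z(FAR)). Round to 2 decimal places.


c = -0.5 * (z(HR) + z(FAR))
z(0.64) = 0.3585
z(0.23) = -0.7388
c = -0.5 * (0.3585 + -0.7388)
= -0.5 * -0.3803
= 0.19


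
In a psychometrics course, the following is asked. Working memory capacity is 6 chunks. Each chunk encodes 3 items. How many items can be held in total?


Total items = chunks * items_per_chunk
= 6 * 3
= 18


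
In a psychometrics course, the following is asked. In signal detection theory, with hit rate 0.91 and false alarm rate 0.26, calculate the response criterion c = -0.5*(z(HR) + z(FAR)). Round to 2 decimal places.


c = -0.5 * (z(HR) + z(FAR))
z(0.91) = 1.3408
z(0.26) = -0.6433
c = -0.5 * (1.3408 + -0.6433)
= -0.5 * 0.6975
= -0.35


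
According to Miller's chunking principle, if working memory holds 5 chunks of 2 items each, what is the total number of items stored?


Total items = chunks * items_per_chunk
= 5 * 2
= 10


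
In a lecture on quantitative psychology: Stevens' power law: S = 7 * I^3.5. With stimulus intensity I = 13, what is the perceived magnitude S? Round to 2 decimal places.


S = 7 * 13^3.5
13^3.5 = 7921.3962
S = 7 * 7921.3962
= 55449.77


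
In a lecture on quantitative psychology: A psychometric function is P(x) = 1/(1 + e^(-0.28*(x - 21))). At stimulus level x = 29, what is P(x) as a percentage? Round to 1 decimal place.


P(x) = 1/(1 + e^(-0.28*(29 - 21)))
Exponent = -0.28 * 8 = -2.24
e^(-2.24) = 0.106459
P = 1/(1 + 0.106459) = 0.903784
Percentage = 90.4


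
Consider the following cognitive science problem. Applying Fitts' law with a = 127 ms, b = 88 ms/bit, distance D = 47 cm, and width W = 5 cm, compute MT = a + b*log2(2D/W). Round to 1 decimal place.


MT = 127 + 88 * log2(2*47/5)
2D/W = 18.8
log2(18.8) = 4.2327
MT = 127 + 88 * 4.2327
= 499.5 ms


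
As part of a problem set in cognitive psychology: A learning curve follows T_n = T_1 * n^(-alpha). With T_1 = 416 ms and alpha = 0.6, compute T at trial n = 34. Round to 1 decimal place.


T_n = 416 * 34^(-0.6)
34^(-0.6) = 0.120535
T_n = 416 * 0.120535
= 50.1 ms


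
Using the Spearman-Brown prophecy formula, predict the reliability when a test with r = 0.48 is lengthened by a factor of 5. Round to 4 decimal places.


r_new = n*r / (1 + (n-1)*r)
Numerator = 5 * 0.48 = 2.4
Denominator = 1 + 4 * 0.48 = 2.92
r_new = 2.4 / 2.92
= 0.8219


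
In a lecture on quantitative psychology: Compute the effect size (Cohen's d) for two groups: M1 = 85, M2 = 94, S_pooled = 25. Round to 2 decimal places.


Cohen's d = (M1 - M2) / S_pooled
= (85 - 94) / 25
= -9 / 25
= -0.36


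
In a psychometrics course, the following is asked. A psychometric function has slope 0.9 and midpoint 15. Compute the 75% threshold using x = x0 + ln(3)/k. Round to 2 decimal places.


At P = 0.75: 0.75 = 1/(1 + e^(-k*(x-x0)))
Solving: e^(-k*(x-x0)) = 1/3
x = x0 + ln(3)/k
ln(3) = 1.0986
x = 15 + 1.0986/0.9
= 15 + 1.2207
= 16.22


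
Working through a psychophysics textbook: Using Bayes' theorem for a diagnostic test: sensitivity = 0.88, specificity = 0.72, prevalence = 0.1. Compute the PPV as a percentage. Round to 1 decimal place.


PPV = (sens * prev) / (sens * prev + (1-spec) * (1-prev))
Numerator = 0.88 * 0.1 = 0.088
P(positive and no disease) = (1 - spec) * (1 - prev) = (1 - 0.72) * (1 - 0.1) = 0.252
Denominator = 0.088 + 0.252 = 0.34
PPV = 0.088 / 0.34 = 0.258824
As percentage = 25.9


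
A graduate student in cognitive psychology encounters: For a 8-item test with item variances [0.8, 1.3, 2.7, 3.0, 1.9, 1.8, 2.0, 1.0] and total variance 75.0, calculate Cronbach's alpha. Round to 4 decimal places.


alpha = (k/(k-1)) * (1 - sum(s_i^2)/s_total^2)
sum(item variances) = 14.5
k/(k-1) = 8/7 = 1.142857
1 - 14.5/75.0 = 1 - 0.193333 = 0.806667
alpha = 1.142857 * 0.806667
= 0.9219


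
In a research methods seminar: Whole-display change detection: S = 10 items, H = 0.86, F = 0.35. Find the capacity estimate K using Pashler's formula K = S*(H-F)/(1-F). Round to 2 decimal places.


K = S * (H - F) / (1 - F)
H - F = 0.51
1 - F = 0.65
K = 10 * 0.51 / 0.65
= 7.85


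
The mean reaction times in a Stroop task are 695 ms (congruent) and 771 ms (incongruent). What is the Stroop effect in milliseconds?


Stroop effect = RT(incongruent) - RT(congruent)
= 771 - 695
= 76 ms


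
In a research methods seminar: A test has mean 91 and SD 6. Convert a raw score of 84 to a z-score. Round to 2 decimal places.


z = (X - mu) / sigma
= (84 - 91) / 6
= -7 / 6
= -1.17


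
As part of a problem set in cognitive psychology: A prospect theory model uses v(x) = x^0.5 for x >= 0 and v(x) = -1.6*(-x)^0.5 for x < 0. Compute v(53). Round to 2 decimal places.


Since x = 53 >= 0, use v(x) = x^0.5
53^0.5 = 7.2801
v(53) = 7.28


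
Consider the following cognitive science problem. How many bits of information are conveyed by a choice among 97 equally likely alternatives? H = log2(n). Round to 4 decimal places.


H = log2(n)
H = log2(97)
= 6.5999


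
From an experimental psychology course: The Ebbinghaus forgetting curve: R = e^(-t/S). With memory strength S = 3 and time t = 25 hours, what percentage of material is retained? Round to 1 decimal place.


R = e^(-t/S)
-t/S = -25/3 = -8.333333
R = e^(-8.333333) = 0.00024
Percentage = 0.00024 * 100
= 0.0


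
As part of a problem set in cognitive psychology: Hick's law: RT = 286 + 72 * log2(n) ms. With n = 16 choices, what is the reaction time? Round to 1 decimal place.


RT = 286 + 72 * log2(16)
log2(16) = 4.0
RT = 286 + 72 * 4.0
= 286 + 288.0
= 574.0 ms


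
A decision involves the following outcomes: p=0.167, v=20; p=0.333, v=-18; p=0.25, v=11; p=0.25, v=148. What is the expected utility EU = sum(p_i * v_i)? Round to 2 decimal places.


EU = sum(p_i * v_i)
0.167 * 20 = 3.34
0.333 * -18 = -5.994
0.25 * 11 = 2.75
0.25 * 148 = 37.0
EU = 3.34 + -5.994 + 2.75 + 37.0
= 37.10


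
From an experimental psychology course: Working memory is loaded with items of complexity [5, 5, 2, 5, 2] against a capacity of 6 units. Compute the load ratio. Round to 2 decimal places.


Total complexity = 5 + 5 + 2 + 5 + 2 = 19
Load = total / capacity = 19 / 6
= 3.17


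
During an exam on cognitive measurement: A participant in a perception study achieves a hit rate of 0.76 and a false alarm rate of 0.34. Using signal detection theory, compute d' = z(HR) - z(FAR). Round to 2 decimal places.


d' = z(HR) - z(FAR)
z(0.76) = 0.7063
z(0.34) = -0.4125
d' = 0.7063 - -0.4125
= 1.12


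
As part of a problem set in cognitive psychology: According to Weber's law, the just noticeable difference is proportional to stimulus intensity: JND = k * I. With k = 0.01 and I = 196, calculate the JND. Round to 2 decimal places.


JND = k * I
JND = 0.01 * 196
= 1.96


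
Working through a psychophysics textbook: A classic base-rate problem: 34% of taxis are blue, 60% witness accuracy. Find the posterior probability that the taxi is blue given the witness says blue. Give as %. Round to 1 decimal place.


P(blue | says blue) = P(says blue | blue)*P(blue) / [P(says blue | blue)*P(blue) + P(says blue | not blue)*P(not blue)]
Numerator = 0.6 * 0.34 = 0.204
False identification = 0.4 * 0.66 = 0.264
P = 0.204 / (0.204 + 0.264)
= 0.204 / 0.468
As percentage = 43.6


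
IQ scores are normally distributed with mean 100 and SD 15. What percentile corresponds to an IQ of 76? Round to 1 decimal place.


z = (IQ - mean) / SD
z = (76 - 100) / 15 = -1.6
Percentile = Phi(-1.6) * 100
Phi(-1.6) = 0.054799
= 5.5


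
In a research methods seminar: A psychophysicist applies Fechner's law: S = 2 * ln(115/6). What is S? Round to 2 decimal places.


S = 2 * ln(115/6)
I/I0 = 19.166667
ln(19.166667) = 2.9532
S = 2 * 2.9532
= 5.91


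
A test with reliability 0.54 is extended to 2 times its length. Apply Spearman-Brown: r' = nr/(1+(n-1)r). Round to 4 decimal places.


r_new = n*r / (1 + (n-1)*r)
Numerator = 2 * 0.54 = 1.08
Denominator = 1 + 1 * 0.54 = 1.54
r_new = 1.08 / 1.54
= 0.7013


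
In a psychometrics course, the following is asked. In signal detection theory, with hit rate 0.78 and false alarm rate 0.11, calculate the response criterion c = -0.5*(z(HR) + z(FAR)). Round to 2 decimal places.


c = -0.5 * (z(HR) + z(FAR))
z(0.78) = 0.7722
z(0.11) = -1.2265
c = -0.5 * (0.7722 + -1.2265)
= -0.5 * -0.4543
= 0.23


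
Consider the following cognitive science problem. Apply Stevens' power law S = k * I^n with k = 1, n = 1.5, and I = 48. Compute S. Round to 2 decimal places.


S = 1 * 48^1.5
48^1.5 = 332.5538
S = 1 * 332.5538
= 332.55


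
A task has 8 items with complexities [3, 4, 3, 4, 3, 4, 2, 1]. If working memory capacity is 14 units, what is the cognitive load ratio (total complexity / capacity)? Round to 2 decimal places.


Total complexity = 3 + 4 + 3 + 4 + 3 + 4 + 2 + 1 = 24
Load = total / capacity = 24 / 14
= 1.71


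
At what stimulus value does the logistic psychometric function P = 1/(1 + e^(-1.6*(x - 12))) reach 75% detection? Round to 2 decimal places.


At P = 0.75: 0.75 = 1/(1 + e^(-k*(x-x0)))
Solving: e^(-k*(x-x0)) = 1/3
x = x0 + ln(3)/k
ln(3) = 1.0986
x = 12 + 1.0986/1.6
= 12 + 0.6866
= 12.69


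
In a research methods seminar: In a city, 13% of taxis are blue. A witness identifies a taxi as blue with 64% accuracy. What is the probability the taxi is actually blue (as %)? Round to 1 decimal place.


P(blue | says blue) = P(says blue | blue)*P(blue) / [P(says blue | blue)*P(blue) + P(says blue | not blue)*P(not blue)]
Numerator = 0.64 * 0.13 = 0.0832
False identification = 0.36 * 0.87 = 0.3132
P = 0.0832 / (0.0832 + 0.3132)
= 0.0832 / 0.3964
As percentage = 21.0


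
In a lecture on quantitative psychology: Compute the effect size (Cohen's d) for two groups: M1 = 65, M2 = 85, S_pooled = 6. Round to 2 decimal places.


Cohen's d = (M1 - M2) / S_pooled
= (65 - 85) / 6
= -20 / 6
= -3.33


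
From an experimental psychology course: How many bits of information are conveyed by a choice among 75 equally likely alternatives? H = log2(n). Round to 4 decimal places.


H = log2(n)
H = log2(75)
= 6.2288


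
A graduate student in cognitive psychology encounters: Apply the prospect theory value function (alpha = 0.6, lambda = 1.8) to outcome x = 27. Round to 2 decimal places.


Since x = 27 >= 0, use v(x) = x^0.6
27^0.6 = 7.2247
v(27) = 7.22


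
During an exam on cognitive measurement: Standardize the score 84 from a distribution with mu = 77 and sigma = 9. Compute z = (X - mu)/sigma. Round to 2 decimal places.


z = (X - mu) / sigma
= (84 - 77) / 9
= 7 / 9
= 0.78


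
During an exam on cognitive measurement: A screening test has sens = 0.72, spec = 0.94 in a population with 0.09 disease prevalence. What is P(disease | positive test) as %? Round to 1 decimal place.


PPV = (sens * prev) / (sens * prev + (1-spec) * (1-prev))
Numerator = 0.72 * 0.09 = 0.0648
P(positive and no disease) = (1 - spec) * (1 - prev) = (1 - 0.94) * (1 - 0.09) = 0.0546
Denominator = 0.0648 + 0.0546 = 0.1194
PPV = 0.0648 / 0.1194 = 0.542714
As percentage = 54.3


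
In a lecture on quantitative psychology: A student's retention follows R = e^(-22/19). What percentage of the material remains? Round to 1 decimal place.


R = e^(-t/S)
-t/S = -22/19 = -1.157895
R = e^(-1.157895) = 0.314147
Percentage = 0.314147 * 100
= 31.4


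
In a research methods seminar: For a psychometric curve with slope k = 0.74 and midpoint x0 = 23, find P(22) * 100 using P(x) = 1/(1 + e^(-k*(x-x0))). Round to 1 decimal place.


P(x) = 1/(1 + e^(-0.74*(22 - 23)))
Exponent = -0.74 * -1 = 0.74
e^(0.74) = 2.095936
P = 1/(1 + 2.095936) = 0.323004
Percentage = 32.3


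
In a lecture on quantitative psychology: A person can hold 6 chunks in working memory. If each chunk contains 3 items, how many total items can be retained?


Total items = chunks * items_per_chunk
= 6 * 3
= 18


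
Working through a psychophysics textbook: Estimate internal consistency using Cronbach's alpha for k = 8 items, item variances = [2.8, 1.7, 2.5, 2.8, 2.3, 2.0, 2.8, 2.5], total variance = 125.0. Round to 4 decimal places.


alpha = (k/(k-1)) * (1 - sum(s_i^2)/s_total^2)
sum(item variances) = 19.4
k/(k-1) = 8/7 = 1.142857
1 - 19.4/125.0 = 1 - 0.1552 = 0.8448
alpha = 1.142857 * 0.8448
= 0.9655


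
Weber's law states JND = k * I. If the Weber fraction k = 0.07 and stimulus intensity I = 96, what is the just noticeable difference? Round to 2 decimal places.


JND = k * I
JND = 0.07 * 96
= 6.72


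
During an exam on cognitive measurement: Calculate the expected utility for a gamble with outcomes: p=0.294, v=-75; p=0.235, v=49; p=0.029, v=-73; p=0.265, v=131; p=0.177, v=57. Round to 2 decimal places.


EU = sum(p_i * v_i)
0.294 * -75 = -22.05
0.235 * 49 = 11.515
0.029 * -73 = -2.117
0.265 * 131 = 34.715
0.177 * 57 = 10.089
EU = -22.05 + 11.515 + -2.117 + 34.715 + 10.089
= 32.15


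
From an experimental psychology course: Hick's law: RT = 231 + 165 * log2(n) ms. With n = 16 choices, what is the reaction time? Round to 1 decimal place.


RT = 231 + 165 * log2(16)
log2(16) = 4.0
RT = 231 + 165 * 4.0
= 231 + 660.0
= 891.0 ms


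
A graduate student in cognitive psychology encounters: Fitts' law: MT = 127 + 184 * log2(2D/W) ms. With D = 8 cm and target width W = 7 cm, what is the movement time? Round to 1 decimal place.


MT = 127 + 184 * log2(2*8/7)
2D/W = 2.285714
log2(2.285714) = 1.1926
MT = 127 + 184 * 1.1926
= 346.4 ms


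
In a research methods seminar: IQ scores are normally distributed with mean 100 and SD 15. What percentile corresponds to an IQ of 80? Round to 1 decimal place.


z = (IQ - mean) / SD
z = (80 - 100) / 15 = -1.3333
Percentile = Phi(-1.3333) * 100
Phi(-1.3333) = 0.091217
= 9.1


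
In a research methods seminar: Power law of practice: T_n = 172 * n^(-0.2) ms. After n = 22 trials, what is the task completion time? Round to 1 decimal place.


T_n = 172 * 22^(-0.2)
22^(-0.2) = 0.538909
T_n = 172 * 0.538909
= 92.7 ms


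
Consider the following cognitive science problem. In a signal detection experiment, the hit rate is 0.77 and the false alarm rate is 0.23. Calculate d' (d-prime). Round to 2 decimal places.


d' = z(HR) - z(FAR)
z(0.77) = 0.7388
z(0.23) = -0.7388
d' = 0.7388 - -0.7388
= 1.48


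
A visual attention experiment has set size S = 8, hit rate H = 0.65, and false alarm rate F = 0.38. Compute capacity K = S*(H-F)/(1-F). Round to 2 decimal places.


K = S * (H - F) / (1 - F)
H - F = 0.27
1 - F = 0.62
K = 8 * 0.27 / 0.62
= 3.48


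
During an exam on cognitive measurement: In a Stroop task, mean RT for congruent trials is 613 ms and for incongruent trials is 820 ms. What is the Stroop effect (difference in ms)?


Stroop effect = RT(incongruent) - RT(congruent)
= 820 - 613
= 207 ms


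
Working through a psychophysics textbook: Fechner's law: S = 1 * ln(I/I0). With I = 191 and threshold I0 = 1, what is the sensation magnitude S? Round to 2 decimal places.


S = 1 * ln(191/1)
I/I0 = 191.0
ln(191.0) = 5.2523
S = 1 * 5.2523
= 5.25


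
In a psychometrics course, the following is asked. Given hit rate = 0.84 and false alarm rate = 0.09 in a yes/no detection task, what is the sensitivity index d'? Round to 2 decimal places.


d' = z(HR) - z(FAR)
z(0.84) = 0.9945
z(0.09) = -1.3408
d' = 0.9945 - -1.3408
= 2.34


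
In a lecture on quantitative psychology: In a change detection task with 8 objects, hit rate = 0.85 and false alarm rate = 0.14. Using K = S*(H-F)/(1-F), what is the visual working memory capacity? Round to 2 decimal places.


K = S * (H - F) / (1 - F)
H - F = 0.71
1 - F = 0.86
K = 8 * 0.71 / 0.86
= 6.60


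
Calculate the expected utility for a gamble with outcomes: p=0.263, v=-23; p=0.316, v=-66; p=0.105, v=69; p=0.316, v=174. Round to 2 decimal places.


EU = sum(p_i * v_i)
0.263 * -23 = -6.049
0.316 * -66 = -20.856
0.105 * 69 = 7.245
0.316 * 174 = 54.984
EU = -6.049 + -20.856 + 7.245 + 54.984
= 35.32


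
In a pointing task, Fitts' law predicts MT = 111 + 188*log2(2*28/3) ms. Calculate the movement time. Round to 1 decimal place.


MT = 111 + 188 * log2(2*28/3)
2D/W = 18.666667
log2(18.666667) = 4.2224
MT = 111 + 188 * 4.2224
= 904.8 ms


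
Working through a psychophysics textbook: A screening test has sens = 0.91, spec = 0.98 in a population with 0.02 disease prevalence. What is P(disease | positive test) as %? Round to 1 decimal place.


PPV = (sens * prev) / (sens * prev + (1-spec) * (1-prev))
Numerator = 0.91 * 0.02 = 0.0182
P(positive and no disease) = (1 - spec) * (1 - prev) = (1 - 0.98) * (1 - 0.02) = 0.0196
Denominator = 0.0182 + 0.0196 = 0.0378
PPV = 0.0182 / 0.0378 = 0.481481
As percentage = 48.1


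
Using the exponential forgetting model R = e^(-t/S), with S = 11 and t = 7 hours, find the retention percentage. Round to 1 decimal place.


R = e^(-t/S)
-t/S = -7/11 = -0.636364
R = e^(-0.636364) = 0.529213
Percentage = 0.529213 * 100
= 52.9


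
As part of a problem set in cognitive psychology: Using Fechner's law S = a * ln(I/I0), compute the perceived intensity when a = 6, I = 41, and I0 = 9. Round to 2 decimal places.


S = 6 * ln(41/9)
I/I0 = 4.555556
ln(4.555556) = 1.5163
S = 6 * 1.5163
= 9.10


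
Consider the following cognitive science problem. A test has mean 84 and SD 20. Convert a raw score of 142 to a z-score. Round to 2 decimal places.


z = (X - mu) / sigma
= (142 - 84) / 20
= 58 / 20
= 2.90


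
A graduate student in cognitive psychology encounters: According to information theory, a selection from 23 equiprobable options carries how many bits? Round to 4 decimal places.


H = log2(n)
H = log2(23)
= 4.5236


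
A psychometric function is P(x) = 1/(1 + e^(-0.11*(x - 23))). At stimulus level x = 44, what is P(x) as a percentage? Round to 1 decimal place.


P(x) = 1/(1 + e^(-0.11*(44 - 23)))
Exponent = -0.11 * 21 = -2.31
e^(-2.31) = 0.099261
P = 1/(1 + 0.099261) = 0.909702
Percentage = 91.0


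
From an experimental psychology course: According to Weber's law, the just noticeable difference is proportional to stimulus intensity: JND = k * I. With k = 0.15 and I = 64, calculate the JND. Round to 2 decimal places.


JND = k * I
JND = 0.15 * 64
= 9.60


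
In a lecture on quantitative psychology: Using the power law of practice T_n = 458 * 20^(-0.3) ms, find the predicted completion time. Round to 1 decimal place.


T_n = 458 * 20^(-0.3)
20^(-0.3) = 0.407091
T_n = 458 * 0.407091
= 186.4 ms


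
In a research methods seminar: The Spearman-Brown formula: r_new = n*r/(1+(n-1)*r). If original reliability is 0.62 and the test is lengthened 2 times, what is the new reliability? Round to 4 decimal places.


r_new = n*r / (1 + (n-1)*r)
Numerator = 2 * 0.62 = 1.24
Denominator = 1 + 1 * 0.62 = 1.62
r_new = 1.24 / 1.62
= 0.7654


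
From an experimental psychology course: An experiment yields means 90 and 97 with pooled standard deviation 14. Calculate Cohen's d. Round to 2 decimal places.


Cohen's d = (M1 - M2) / S_pooled
= (90 - 97) / 14
= -7 / 14
= -0.50


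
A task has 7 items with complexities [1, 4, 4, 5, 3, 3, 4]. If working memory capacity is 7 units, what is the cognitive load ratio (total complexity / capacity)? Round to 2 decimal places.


Total complexity = 1 + 4 + 4 + 5 + 3 + 3 + 4 = 24
Load = total / capacity = 24 / 7
= 3.43


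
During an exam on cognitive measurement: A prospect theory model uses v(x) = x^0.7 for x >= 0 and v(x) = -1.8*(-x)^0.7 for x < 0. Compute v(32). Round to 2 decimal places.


Since x = 32 >= 0, use v(x) = x^0.7
32^0.7 = 11.3137
v(32) = 11.31


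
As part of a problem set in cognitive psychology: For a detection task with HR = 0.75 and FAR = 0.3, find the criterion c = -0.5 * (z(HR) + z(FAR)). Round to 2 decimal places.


c = -0.5 * (z(HR) + z(FAR))
z(0.75) = 0.6745
z(0.3) = -0.5244
c = -0.5 * (0.6745 + -0.5244)
= -0.5 * 0.1501
= -0.08


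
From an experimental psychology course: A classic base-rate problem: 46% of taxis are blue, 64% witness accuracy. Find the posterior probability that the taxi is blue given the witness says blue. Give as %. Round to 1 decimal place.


P(blue | says blue) = P(says blue | blue)*P(blue) / [P(says blue | blue)*P(blue) + P(says blue | not blue)*P(not blue)]
Numerator = 0.64 * 0.46 = 0.2944
False identification = 0.36 * 0.54 = 0.1944
P = 0.2944 / (0.2944 + 0.1944)
= 0.2944 / 0.4888
As percentage = 60.2


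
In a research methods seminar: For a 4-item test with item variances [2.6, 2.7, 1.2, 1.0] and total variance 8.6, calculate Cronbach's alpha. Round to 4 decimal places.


alpha = (k/(k-1)) * (1 - sum(s_i^2)/s_total^2)
sum(item variances) = 7.5
k/(k-1) = 4/3 = 1.333333
1 - 7.5/8.6 = 1 - 0.872093 = 0.127907
alpha = 1.333333 * 0.127907
= 0.1705


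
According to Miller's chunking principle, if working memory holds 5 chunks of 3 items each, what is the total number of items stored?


Total items = chunks * items_per_chunk
= 5 * 3
= 15


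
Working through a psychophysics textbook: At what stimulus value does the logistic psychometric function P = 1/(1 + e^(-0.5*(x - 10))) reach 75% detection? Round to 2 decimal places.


At P = 0.75: 0.75 = 1/(1 + e^(-k*(x-x0)))
Solving: e^(-k*(x-x0)) = 1/3
x = x0 + ln(3)/k
ln(3) = 1.0986
x = 10 + 1.0986/0.5
= 10 + 2.1972
= 12.20


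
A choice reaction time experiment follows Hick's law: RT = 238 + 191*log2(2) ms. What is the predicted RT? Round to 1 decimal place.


RT = 238 + 191 * log2(2)
log2(2) = 1.0
RT = 238 + 191 * 1.0
= 238 + 191.0
= 429.0 ms


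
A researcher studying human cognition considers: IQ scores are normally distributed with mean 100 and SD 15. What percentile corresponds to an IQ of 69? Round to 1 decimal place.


z = (IQ - mean) / SD
z = (69 - 100) / 15 = -2.0667
Percentile = Phi(-2.0667) * 100
Phi(-2.0667) = 0.019381
= 1.9


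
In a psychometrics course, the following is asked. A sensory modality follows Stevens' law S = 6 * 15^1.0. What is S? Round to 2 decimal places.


S = 6 * 15^1.0
15^1.0 = 15.0
S = 6 * 15.0
= 90.00


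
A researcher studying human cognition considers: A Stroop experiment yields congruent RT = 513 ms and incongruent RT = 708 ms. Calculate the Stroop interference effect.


Stroop effect = RT(incongruent) - RT(congruent)
= 708 - 513
= 195 ms


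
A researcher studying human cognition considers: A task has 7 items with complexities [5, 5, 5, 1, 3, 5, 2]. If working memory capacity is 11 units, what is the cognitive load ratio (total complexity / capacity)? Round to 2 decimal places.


Total complexity = 5 + 5 + 5 + 1 + 3 + 5 + 2 = 26
Load = total / capacity = 26 / 11
= 2.36


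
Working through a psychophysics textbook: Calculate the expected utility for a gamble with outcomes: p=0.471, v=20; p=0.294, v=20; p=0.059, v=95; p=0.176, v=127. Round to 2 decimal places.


EU = sum(p_i * v_i)
0.471 * 20 = 9.42
0.294 * 20 = 5.88
0.059 * 95 = 5.605
0.176 * 127 = 22.352
EU = 9.42 + 5.88 + 5.605 + 22.352
= 43.26


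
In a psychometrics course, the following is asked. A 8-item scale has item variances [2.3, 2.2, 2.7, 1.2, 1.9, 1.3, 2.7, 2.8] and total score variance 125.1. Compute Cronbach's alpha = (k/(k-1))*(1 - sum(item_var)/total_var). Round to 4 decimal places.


alpha = (k/(k-1)) * (1 - sum(s_i^2)/s_total^2)
sum(item variances) = 17.1
k/(k-1) = 8/7 = 1.142857
1 - 17.1/125.1 = 1 - 0.136691 = 0.863309
alpha = 1.142857 * 0.863309
= 0.9866


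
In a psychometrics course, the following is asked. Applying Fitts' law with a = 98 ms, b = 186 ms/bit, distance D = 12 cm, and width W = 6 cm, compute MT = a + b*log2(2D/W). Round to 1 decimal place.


MT = 98 + 186 * log2(2*12/6)
2D/W = 4.0
log2(4.0) = 2.0
MT = 98 + 186 * 2.0
= 470.0 ms


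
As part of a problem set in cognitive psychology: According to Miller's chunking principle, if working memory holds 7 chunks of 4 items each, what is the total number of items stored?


Total items = chunks * items_per_chunk
= 7 * 4
= 28


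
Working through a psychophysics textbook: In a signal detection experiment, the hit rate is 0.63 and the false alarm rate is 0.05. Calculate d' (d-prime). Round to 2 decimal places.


d' = z(HR) - z(FAR)
z(0.63) = 0.3319
z(0.05) = -1.6449
d' = 0.3319 - -1.6449
= 1.98


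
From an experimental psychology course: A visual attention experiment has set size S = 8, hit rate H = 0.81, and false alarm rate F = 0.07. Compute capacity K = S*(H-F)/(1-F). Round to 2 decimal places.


K = S * (H - F) / (1 - F)
H - F = 0.74
1 - F = 0.93
K = 8 * 0.74 / 0.93
= 6.37


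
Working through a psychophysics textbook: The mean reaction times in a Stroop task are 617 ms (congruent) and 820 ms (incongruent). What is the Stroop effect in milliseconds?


Stroop effect = RT(incongruent) - RT(congruent)
= 820 - 617
= 203 ms


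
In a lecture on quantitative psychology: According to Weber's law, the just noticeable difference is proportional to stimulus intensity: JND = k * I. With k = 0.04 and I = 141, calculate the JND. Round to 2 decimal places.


JND = k * I
JND = 0.04 * 141
= 5.64


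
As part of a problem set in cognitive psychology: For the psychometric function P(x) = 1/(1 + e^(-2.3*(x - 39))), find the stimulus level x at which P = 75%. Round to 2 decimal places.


At P = 0.75: 0.75 = 1/(1 + e^(-k*(x-x0)))
Solving: e^(-k*(x-x0)) = 1/3
x = x0 + ln(3)/k
ln(3) = 1.0986
x = 39 + 1.0986/2.3
= 39 + 0.4777
= 39.48


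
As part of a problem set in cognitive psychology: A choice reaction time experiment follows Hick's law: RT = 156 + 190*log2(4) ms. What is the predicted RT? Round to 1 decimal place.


RT = 156 + 190 * log2(4)
log2(4) = 2.0
RT = 156 + 190 * 2.0
= 156 + 380.0
= 536.0 ms


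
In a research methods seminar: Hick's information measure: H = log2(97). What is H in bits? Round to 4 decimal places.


H = log2(n)
H = log2(97)
= 6.5999


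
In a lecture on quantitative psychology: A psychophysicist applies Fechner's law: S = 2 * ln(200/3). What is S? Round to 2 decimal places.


S = 2 * ln(200/3)
I/I0 = 66.666667
ln(66.666667) = 4.1997
S = 2 * 4.1997
= 8.40


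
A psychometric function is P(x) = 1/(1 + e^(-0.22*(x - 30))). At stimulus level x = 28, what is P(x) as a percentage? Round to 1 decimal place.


P(x) = 1/(1 + e^(-0.22*(28 - 30)))
Exponent = -0.22 * -2 = 0.44
e^(0.44) = 1.552707
P = 1/(1 + 1.552707) = 0.391741
Percentage = 39.2


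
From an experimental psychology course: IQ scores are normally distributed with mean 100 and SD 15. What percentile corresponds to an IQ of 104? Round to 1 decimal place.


z = (IQ - mean) / SD
z = (104 - 100) / 15 = 0.2667
Percentile = Phi(0.2667) * 100
Phi(0.2667) = 0.60515
= 60.5


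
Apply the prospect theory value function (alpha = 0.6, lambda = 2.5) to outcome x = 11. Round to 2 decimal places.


Since x = 11 >= 0, use v(x) = x^0.6
11^0.6 = 4.2154
v(11) = 4.22


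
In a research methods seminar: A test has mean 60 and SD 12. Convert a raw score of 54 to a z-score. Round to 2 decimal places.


z = (X - mu) / sigma
= (54 - 60) / 12
= -6 / 12
= -0.50


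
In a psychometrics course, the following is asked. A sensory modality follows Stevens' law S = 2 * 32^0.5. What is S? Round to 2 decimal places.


S = 2 * 32^0.5
32^0.5 = 5.6569
S = 2 * 5.6569
= 11.31


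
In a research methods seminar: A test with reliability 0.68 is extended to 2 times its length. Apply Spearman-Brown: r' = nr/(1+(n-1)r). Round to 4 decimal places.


r_new = n*r / (1 + (n-1)*r)
Numerator = 2 * 0.68 = 1.36
Denominator = 1 + 1 * 0.68 = 1.68
r_new = 1.36 / 1.68
= 0.8095


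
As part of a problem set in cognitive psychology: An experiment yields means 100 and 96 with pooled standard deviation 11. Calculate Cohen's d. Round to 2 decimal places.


Cohen's d = (M1 - M2) / S_pooled
= (100 - 96) / 11
= 4 / 11
= 0.36


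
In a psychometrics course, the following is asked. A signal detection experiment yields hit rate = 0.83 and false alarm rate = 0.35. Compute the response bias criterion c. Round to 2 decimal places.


c = -0.5 * (z(HR) + z(FAR))
z(0.83) = 0.9542
z(0.35) = -0.3853
c = -0.5 * (0.9542 + -0.3853)
= -0.5 * 0.5689
= -0.28


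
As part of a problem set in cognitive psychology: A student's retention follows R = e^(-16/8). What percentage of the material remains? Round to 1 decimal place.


R = e^(-t/S)
-t/S = -16/8 = -2.0
R = e^(-2.0) = 0.135335
Percentage = 0.135335 * 100
= 13.5


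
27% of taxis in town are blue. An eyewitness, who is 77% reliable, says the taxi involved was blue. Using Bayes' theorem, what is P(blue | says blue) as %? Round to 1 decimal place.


P(blue | says blue) = P(says blue | blue)*P(blue) / [P(says blue | blue)*P(blue) + P(says blue | not blue)*P(not blue)]
Numerator = 0.77 * 0.27 = 0.2079
False identification = 0.23 * 0.73 = 0.1679
P = 0.2079 / (0.2079 + 0.1679)
= 0.2079 / 0.3758
As percentage = 55.3


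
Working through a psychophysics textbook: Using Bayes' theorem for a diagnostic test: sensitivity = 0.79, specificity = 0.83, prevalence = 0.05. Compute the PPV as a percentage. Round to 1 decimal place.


PPV = (sens * prev) / (sens * prev + (1-spec) * (1-prev))
Numerator = 0.79 * 0.05 = 0.0395
P(positive and no disease) = (1 - spec) * (1 - prev) = (1 - 0.83) * (1 - 0.05) = 0.1615
Denominator = 0.0395 + 0.1615 = 0.201
PPV = 0.0395 / 0.201 = 0.196517
As percentage = 19.7


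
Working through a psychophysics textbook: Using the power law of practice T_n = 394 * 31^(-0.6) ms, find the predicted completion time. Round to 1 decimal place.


T_n = 394 * 31^(-0.6)
31^(-0.6) = 0.127404
T_n = 394 * 0.127404
= 50.2 ms


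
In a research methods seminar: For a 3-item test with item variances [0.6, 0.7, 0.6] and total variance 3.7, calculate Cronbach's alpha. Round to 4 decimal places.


alpha = (k/(k-1)) * (1 - sum(s_i^2)/s_total^2)
sum(item variances) = 1.9
k/(k-1) = 3/2 = 1.5
1 - 1.9/3.7 = 1 - 0.513514 = 0.486486
alpha = 1.5 * 0.486486
= 0.7297


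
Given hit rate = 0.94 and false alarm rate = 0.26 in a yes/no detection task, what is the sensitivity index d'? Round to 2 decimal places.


d' = z(HR) - z(FAR)
z(0.94) = 1.5548
z(0.26) = -0.6433
d' = 1.5548 - -0.6433
= 2.20


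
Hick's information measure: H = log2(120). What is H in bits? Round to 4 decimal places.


H = log2(n)
H = log2(120)
= 6.9069


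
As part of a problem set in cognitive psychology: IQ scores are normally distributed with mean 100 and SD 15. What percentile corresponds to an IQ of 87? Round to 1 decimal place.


z = (IQ - mean) / SD
z = (87 - 100) / 15 = -0.8667
Percentile = Phi(-0.8667) * 100
Phi(-0.8667) = 0.193053
= 19.3


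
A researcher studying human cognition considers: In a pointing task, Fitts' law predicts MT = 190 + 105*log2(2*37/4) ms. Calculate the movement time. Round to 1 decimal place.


MT = 190 + 105 * log2(2*37/4)
2D/W = 18.5
log2(18.5) = 4.2095
MT = 190 + 105 * 4.2095
= 632.0 ms


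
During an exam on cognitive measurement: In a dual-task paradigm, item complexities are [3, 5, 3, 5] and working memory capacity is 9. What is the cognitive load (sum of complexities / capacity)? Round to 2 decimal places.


Total complexity = 3 + 5 + 3 + 5 = 16
Load = total / capacity = 16 / 9
= 1.78


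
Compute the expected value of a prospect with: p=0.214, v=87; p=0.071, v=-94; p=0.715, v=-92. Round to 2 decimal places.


EU = sum(p_i * v_i)
0.214 * 87 = 18.618
0.071 * -94 = -6.674
0.715 * -92 = -65.78
EU = 18.618 + -6.674 + -65.78
= -53.84


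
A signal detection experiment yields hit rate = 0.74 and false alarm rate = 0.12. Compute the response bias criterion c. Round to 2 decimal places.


c = -0.5 * (z(HR) + z(FAR))
z(0.74) = 0.6433
z(0.12) = -1.175
c = -0.5 * (0.6433 + -1.175)
= -0.5 * -0.5317
= 0.27


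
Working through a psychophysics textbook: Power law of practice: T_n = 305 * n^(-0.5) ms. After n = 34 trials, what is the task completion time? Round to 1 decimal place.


T_n = 305 * 34^(-0.5)
34^(-0.5) = 0.171499
T_n = 305 * 0.171499
= 52.3 ms


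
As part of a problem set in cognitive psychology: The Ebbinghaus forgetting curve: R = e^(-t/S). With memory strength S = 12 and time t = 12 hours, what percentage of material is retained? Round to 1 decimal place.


R = e^(-t/S)
-t/S = -12/12 = -1.0
R = e^(-1.0) = 0.367879
Percentage = 0.367879 * 100
= 36.8


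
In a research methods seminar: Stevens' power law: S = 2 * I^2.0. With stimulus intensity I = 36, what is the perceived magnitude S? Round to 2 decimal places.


S = 2 * 36^2.0
36^2.0 = 1296.0
S = 2 * 1296.0
= 2592.00


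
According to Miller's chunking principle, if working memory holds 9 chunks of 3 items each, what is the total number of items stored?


Total items = chunks * items_per_chunk
= 9 * 3
= 27


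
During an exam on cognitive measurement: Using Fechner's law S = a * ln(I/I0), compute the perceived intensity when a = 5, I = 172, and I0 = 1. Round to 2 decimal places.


S = 5 * ln(172/1)
I/I0 = 172.0
ln(172.0) = 5.1475
S = 5 * 5.1475
= 25.74


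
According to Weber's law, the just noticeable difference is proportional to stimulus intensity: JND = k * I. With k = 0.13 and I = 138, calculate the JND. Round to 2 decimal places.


JND = k * I
JND = 0.13 * 138
= 17.94


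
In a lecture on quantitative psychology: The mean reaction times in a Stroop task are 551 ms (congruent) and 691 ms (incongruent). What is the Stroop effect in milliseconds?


Stroop effect = RT(incongruent) - RT(congruent)
= 691 - 551
= 140 ms


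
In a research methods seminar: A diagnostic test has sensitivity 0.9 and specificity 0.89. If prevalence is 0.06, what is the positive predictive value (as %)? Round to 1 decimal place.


PPV = (sens * prev) / (sens * prev + (1-spec) * (1-prev))
Numerator = 0.9 * 0.06 = 0.054
P(positive and no disease) = (1 - spec) * (1 - prev) = (1 - 0.89) * (1 - 0.06) = 0.1034
Denominator = 0.054 + 0.1034 = 0.1574
PPV = 0.054 / 0.1574 = 0.343075
As percentage = 34.3


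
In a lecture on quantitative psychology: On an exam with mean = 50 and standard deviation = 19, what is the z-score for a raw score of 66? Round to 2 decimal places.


z = (X - mu) / sigma
= (66 - 50) / 19
= 16 / 19
= 0.84


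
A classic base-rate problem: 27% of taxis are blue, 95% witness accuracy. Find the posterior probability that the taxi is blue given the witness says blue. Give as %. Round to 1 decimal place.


P(blue | says blue) = P(says blue | blue)*P(blue) / [P(says blue | blue)*P(blue) + P(says blue | not blue)*P(not blue)]
Numerator = 0.95 * 0.27 = 0.2565
False identification = 0.05 * 0.73 = 0.0365
P = 0.2565 / (0.2565 + 0.0365)
= 0.2565 / 0.293
As percentage = 87.5


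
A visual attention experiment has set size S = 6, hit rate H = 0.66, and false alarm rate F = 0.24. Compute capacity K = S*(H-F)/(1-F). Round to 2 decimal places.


K = S * (H - F) / (1 - F)
H - F = 0.42
1 - F = 0.76
K = 6 * 0.42 / 0.76
= 3.32


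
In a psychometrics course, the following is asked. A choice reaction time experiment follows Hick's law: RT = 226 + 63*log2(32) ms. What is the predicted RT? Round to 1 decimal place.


RT = 226 + 63 * log2(32)
log2(32) = 5.0
RT = 226 + 63 * 5.0
= 226 + 315.0
= 541.0 ms


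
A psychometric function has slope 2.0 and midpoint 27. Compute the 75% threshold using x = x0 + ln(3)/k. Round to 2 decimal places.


At P = 0.75: 0.75 = 1/(1 + e^(-k*(x-x0)))
Solving: e^(-k*(x-x0)) = 1/3
x = x0 + ln(3)/k
ln(3) = 1.0986
x = 27 + 1.0986/2.0
= 27 + 0.5493
= 27.55


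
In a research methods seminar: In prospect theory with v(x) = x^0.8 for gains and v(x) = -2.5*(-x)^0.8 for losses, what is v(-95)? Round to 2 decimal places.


Since x = -95 < 0, use v(x) = -lambda*(-x)^alpha
(-x) = 95
95^0.8 = 38.2102
v(-95) = -2.5 * 38.2102
= -95.53


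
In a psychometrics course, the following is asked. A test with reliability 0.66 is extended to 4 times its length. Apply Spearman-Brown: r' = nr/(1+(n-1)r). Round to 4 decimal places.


r_new = n*r / (1 + (n-1)*r)
Numerator = 4 * 0.66 = 2.64
Denominator = 1 + 3 * 0.66 = 2.98
r_new = 2.64 / 2.98
= 0.8859


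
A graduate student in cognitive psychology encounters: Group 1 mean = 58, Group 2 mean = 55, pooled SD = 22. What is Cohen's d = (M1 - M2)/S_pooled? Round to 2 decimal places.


Cohen's d = (M1 - M2) / S_pooled
= (58 - 55) / 22
= 3 / 22
= 0.14


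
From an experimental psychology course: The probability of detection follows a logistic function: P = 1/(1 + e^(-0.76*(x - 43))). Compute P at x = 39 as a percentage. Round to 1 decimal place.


P(x) = 1/(1 + e^(-0.76*(39 - 43)))
Exponent = -0.76 * -4 = 3.04
e^(3.04) = 20.905243
P = 1/(1 + 20.905243) = 0.045651
Percentage = 4.6


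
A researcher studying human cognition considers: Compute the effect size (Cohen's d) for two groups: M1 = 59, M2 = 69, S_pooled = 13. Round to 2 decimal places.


Cohen's d = (M1 - M2) / S_pooled
= (59 - 69) / 13
= -10 / 13
= -0.77


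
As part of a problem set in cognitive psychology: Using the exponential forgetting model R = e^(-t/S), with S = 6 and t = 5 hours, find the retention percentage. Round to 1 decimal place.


R = e^(-t/S)
-t/S = -5/6 = -0.833333
R = e^(-0.833333) = 0.434598
Percentage = 0.434598 * 100
= 43.5


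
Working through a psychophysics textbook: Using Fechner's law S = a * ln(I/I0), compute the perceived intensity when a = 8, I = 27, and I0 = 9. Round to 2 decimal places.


S = 8 * ln(27/9)
I/I0 = 3.0
ln(3.0) = 1.0986
S = 8 * 1.0986
= 8.79


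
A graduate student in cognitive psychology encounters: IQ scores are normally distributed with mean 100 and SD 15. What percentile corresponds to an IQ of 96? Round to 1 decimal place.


z = (IQ - mean) / SD
z = (96 - 100) / 15 = -0.2667
Percentile = Phi(-0.2667) * 100
Phi(-0.2667) = 0.39485
= 39.5


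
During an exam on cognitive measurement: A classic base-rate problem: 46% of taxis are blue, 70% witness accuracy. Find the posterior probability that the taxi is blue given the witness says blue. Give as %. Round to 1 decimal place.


P(blue | says blue) = P(says blue | blue)*P(blue) / [P(says blue | blue)*P(blue) + P(says blue | not blue)*P(not blue)]
Numerator = 0.7 * 0.46 = 0.322
False identification = 0.3 * 0.54 = 0.162
P = 0.322 / (0.322 + 0.162)
= 0.322 / 0.484
As percentage = 66.5


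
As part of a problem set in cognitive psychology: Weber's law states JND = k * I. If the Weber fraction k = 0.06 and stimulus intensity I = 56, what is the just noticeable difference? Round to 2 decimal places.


JND = k * I
JND = 0.06 * 56
= 3.36
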